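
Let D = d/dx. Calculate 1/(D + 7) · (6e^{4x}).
\frac{6 e^{4 x}}{11}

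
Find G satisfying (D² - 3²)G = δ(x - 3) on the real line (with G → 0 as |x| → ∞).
-\frac{e^{-3|x - 3|}}{6}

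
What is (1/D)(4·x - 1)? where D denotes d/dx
2 x^{2} - x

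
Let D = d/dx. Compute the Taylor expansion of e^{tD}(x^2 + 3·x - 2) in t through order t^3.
t^{2} + t \left(2 x + 3\right) + x^{2} + 3 x - 2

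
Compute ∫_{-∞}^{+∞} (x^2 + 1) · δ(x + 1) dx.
2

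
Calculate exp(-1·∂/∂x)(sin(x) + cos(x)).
\sqrt{2} \cos{\left(- x + \frac{\pi}{4} + 1 \right)}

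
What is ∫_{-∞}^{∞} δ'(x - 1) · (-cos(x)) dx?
- \sin{\left(1 \right)}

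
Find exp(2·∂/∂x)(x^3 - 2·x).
x^{3} + 6 x^{2} + 10 x + 4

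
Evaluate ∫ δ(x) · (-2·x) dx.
0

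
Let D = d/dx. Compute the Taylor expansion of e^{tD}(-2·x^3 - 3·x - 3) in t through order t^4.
- 2 t^{3} - 6 t^{2} x - 3 t \left(2 x^{2} + 1\right) - 2 x^{3} - 3 x - 3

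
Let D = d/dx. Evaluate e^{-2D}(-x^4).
- x^{4} + 8 x^{3} - 24 x^{2} + 32 x - 16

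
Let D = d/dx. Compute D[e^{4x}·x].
\left(4 x + 1\right) e^{4 x}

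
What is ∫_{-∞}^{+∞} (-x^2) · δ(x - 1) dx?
-1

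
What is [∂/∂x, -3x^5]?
- 15 x^{4}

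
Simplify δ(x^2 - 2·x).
\frac{\delta(x - 2) + \delta(x)}{2}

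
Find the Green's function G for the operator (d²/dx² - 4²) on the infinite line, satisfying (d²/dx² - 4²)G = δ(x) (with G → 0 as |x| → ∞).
-\frac{e^{-4|x|}}{8}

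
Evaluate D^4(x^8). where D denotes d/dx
1680 x^{4}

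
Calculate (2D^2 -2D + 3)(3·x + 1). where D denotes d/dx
9 x - 3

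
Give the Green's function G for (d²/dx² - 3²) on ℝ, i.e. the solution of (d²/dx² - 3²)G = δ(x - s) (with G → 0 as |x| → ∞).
-\frac{e^{-3|x-s|}}{6}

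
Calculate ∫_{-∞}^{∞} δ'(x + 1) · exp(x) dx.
- \frac{1}{e}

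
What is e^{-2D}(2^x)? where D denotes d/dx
2^{x - 2}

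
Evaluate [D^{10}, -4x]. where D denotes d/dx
-40D^{9}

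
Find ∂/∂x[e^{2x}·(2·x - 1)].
4 x e^{2 x}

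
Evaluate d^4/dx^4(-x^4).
-24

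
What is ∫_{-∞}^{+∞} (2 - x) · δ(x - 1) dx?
1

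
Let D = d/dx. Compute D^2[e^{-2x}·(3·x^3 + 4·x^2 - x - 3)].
2 x \left(6 x^{2} - 10 x - 9\right) e^{- 2 x}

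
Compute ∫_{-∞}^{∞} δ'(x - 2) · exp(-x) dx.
e^{-2}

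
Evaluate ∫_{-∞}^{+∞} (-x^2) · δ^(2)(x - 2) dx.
-2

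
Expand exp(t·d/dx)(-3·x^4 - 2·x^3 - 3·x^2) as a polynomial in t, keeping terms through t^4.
- 3 t^{4} - 2 t^{3} \left(6 x + 1\right) - 3 t^{2} \left(6 x^{2} + 2 x + 1\right) - 6 t x \left(2 x^{2} + x + 1\right) - 3 x^{4} - 2 x^{3} - 3 x^{2}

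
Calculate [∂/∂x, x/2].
\frac{1}{2}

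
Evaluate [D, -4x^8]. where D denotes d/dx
- 32 x^{7}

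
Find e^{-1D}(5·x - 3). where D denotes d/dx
5 x - 8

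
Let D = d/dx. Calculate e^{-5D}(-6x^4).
- 6 x^{4} + 120 x^{3} - 900 x^{2} + 3000 x - 3750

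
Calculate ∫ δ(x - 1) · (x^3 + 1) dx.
2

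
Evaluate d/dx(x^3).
3 x^{2}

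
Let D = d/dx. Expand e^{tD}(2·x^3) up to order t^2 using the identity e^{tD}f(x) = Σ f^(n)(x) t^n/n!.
2 x \left(3 t^{2} + 3 t x + x^{2}\right)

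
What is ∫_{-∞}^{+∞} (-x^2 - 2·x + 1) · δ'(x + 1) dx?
0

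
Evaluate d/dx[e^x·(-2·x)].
2 \left(- x - 1\right) e^{x}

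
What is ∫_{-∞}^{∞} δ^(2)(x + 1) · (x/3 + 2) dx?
0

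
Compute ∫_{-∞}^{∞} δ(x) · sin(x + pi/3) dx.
\frac{\sqrt{3}}{2}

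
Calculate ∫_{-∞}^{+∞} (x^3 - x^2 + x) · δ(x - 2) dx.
6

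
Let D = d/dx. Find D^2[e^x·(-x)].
\left(- x - 2\right) e^{x}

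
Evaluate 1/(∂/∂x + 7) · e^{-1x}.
\frac{e^{- x}}{6}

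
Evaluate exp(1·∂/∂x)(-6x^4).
- 6 x^{4} - 24 x^{3} - 36 x^{2} - 24 x - 6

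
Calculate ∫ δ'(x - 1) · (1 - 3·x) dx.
3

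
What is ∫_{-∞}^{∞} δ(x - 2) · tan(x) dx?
\tan{\left(2 \right)}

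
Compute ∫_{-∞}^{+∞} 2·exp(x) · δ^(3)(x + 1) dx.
- \frac{2}{e}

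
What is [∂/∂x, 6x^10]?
60 x^{9}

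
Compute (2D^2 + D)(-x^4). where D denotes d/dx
4 x^{2} \left(- x - 6\right)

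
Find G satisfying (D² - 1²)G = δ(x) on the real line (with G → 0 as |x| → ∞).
-\frac{e^{-|x|}}{2}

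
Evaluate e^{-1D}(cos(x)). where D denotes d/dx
\cos{\left(x - 1 \right)}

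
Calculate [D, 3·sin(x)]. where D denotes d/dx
3 \cos{\left(x \right)}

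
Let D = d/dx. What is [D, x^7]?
7 x^{6}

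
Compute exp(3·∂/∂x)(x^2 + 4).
x^{2} + 6 x + 13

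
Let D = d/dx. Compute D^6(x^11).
332640 x^{5}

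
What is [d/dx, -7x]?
-7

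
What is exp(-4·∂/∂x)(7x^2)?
7 x^{2} - 56 x + 112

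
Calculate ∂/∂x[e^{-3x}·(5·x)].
5 \left(1 - 3 x\right) e^{- 3 x}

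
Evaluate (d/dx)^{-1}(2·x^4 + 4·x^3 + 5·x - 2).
\frac{2 x^{5}}{5} + x^{4} + \frac{5 x^{2}}{2} - 2 x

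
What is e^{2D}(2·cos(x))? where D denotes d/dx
2 \cos{\left(x + 2 \right)}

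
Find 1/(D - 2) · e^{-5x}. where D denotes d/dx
- \frac{e^{- 5 x}}{7}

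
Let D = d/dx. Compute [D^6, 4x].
24D^{5}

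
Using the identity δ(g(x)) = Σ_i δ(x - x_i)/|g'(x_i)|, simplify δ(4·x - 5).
\frac{\delta(x - 5/4)}{4}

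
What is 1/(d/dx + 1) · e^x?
\frac{e^{x}}{2}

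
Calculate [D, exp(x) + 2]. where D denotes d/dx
e^{x}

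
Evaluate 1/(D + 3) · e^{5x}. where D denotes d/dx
\frac{e^{5 x}}{8}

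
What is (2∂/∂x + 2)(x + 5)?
2 x + 12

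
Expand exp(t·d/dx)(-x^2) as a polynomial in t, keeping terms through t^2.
- t^{2} - 2 t x - x^{2}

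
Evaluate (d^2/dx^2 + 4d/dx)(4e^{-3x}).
- 12 e^{- 3 x}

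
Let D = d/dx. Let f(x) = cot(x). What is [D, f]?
- \frac{1}{\sin^{2}{\left(x \right)}}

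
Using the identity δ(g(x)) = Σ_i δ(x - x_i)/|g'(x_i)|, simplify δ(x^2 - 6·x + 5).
\frac{\delta(x - 1) + \delta(x - 5)}{4}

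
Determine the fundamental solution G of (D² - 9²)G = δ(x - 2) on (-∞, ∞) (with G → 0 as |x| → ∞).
-\frac{e^{-9|x - 2|}}{18}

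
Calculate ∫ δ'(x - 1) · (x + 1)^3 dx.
-12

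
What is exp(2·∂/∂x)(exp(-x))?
e^{- x - 2}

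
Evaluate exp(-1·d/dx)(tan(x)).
\tan{\left(x - 1 \right)}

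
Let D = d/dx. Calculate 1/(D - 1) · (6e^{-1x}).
- 3 e^{- x}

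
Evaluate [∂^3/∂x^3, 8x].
24\frac{d^{2}}{dx^{2}}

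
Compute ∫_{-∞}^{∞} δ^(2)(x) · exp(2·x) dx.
4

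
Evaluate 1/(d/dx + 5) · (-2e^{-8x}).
\frac{2 e^{- 8 x}}{3}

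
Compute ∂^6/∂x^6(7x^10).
1058400 x^{4}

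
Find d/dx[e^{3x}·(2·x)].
\left(6 x + 2\right) e^{3 x}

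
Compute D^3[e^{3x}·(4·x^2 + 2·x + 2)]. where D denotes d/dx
\left(108 x^{2} + 270 x + 180\right) e^{3 x}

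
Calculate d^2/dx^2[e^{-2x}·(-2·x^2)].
4 \left(- 2 x^{2} + 4 x - 1\right) e^{- 2 x}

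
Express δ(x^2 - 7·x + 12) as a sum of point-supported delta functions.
\frac{\delta(x - 4) + \delta(x - 3)}{1}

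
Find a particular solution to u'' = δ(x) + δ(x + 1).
\frac{|x|}{2} + \frac{|x + 1|}{2}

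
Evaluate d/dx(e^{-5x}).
- 5 e^{- 5 x}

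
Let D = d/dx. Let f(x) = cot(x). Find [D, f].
- \frac{1}{\sin^{2}{\left(x \right)}}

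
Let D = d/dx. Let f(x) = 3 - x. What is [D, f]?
-1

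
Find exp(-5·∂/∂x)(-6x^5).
- 6 x^{5} + 150 x^{4} - 1500 x^{3} + 7500 x^{2} - 18750 x + 18750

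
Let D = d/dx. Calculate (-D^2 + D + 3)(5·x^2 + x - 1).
15 x^{2} + 13 x - 12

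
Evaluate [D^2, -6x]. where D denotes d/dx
-12D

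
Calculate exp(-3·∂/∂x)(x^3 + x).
x^{3} - 9 x^{2} + 28 x - 30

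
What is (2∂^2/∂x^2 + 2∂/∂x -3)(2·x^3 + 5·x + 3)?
- 6 x^{3} + 12 x^{2} + 9 x + 1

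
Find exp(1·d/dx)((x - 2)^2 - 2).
x^{2} - 2 x - 1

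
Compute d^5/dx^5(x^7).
2520 x^{2}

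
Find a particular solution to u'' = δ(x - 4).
\frac{|x - 4|}{2}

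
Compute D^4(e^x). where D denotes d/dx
e^{x}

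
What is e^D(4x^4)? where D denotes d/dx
4 x^{4} + 16 x^{3} + 24 x^{2} + 16 x + 4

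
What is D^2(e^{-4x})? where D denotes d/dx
16 e^{- 4 x}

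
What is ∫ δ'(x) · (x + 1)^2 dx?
-2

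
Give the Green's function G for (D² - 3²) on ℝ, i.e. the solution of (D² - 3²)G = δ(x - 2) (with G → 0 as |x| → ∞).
-\frac{e^{-3|x - 2|}}{6}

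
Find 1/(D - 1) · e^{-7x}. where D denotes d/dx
- \frac{e^{- 7 x}}{8}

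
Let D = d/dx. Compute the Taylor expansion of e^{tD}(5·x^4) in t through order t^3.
5 x \left(4 t^{3} + 6 t^{2} x + 4 t x^{2} + x^{3}\right)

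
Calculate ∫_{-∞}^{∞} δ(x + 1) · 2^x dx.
\frac{1}{2}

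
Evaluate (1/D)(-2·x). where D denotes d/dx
- x^{2}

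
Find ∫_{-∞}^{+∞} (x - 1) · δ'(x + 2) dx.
-1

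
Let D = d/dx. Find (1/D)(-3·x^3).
- \frac{3 x^{4}}{4}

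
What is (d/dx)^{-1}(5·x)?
\frac{5 x^{2}}{2}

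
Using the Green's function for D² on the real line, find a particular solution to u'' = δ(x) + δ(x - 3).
\frac{|x|}{2} + \frac{|x - 3|}{2}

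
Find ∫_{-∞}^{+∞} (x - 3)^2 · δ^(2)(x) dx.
2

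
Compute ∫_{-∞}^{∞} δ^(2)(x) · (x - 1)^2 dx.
2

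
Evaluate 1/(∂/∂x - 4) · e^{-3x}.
- \frac{e^{- 3 x}}{7}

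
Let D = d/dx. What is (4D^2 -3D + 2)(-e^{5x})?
- 87 e^{5 x}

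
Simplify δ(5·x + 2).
\frac{\delta(x + 2/5)}{5}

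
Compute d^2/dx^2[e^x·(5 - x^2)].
\left(- x^{2} - 4 x + 3\right) e^{x}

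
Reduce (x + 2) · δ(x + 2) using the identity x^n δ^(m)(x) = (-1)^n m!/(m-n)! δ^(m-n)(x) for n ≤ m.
0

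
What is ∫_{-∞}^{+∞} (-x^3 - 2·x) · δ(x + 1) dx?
3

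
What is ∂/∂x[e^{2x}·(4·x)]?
\left(8 x + 4\right) e^{2 x}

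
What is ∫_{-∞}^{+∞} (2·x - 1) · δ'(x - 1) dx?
-2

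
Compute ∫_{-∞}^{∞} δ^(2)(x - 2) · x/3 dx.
0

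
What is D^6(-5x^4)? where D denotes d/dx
0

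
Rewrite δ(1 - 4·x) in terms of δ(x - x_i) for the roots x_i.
\frac{\delta(x - 1/4)}{4}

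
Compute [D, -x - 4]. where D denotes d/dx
-1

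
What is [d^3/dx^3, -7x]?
-21\frac{d^{2}}{dx^{2}}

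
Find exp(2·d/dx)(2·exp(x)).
2 e^{x + 2}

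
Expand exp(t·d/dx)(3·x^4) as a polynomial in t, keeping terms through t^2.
3 x^{2} \left(6 t^{2} + 4 t x + x^{2}\right)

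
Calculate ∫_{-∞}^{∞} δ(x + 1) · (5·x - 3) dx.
-8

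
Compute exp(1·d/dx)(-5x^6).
- 5 x^{6} - 30 x^{5} - 75 x^{4} - 100 x^{3} - 75 x^{2} - 30 x - 5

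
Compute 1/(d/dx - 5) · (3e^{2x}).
- e^{2 x}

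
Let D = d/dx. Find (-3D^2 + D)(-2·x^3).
6 x \left(6 - x\right)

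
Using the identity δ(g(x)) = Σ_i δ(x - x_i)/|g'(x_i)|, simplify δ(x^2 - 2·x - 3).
\frac{\delta(x - 3) + \delta(x + 1)}{4}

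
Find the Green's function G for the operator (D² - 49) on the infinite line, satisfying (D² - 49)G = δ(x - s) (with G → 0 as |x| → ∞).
-\frac{e^{-7|x-s|}}{14}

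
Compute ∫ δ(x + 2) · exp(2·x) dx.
e^{-4}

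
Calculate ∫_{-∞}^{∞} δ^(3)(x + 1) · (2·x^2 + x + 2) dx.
0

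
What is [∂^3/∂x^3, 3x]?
9\frac{d^{2}}{dx^{2}}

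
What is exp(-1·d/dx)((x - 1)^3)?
x^{3} - 6 x^{2} + 12 x - 8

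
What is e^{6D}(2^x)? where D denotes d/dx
2^{x + 6}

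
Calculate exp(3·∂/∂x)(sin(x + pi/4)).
\sin{\left(x + \frac{\pi}{4} + 3 \right)}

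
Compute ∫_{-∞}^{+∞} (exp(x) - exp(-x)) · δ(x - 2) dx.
2 \sinh{\left(2 \right)}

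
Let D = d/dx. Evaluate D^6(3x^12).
1995840 x^{6}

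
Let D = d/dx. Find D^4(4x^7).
3360 x^{3}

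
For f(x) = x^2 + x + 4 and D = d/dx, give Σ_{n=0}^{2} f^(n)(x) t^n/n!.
t^{2} + t \left(2 x + 1\right) + x^{2} + x + 4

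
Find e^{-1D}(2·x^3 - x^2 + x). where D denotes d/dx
2 x^{3} - 7 x^{2} + 9 x - 4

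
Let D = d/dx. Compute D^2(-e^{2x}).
- 4 e^{2 x}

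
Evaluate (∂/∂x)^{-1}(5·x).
\frac{5 x^{2}}{2}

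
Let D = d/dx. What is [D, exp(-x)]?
- e^{- x}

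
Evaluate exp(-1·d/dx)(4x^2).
4 x^{2} - 8 x + 4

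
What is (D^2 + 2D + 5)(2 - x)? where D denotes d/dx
8 - 5 x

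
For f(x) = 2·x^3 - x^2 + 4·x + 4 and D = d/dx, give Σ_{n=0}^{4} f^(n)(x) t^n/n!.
2 t^{3} + t^{2} \left(6 x - 1\right) + 2 t \left(3 x^{2} - x + 2\right) + 2 x^{3} - x^{2} + 4 x + 4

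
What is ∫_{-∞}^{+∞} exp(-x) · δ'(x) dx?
1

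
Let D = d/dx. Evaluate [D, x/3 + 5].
\frac{1}{3}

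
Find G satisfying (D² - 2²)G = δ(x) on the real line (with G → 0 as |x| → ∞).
-\frac{e^{-2|x|}}{4}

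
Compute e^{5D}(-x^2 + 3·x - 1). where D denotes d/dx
- x^{2} - 7 x - 11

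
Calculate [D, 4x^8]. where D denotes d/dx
32 x^{7}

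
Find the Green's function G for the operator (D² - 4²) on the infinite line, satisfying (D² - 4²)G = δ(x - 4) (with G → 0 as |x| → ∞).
-\frac{e^{-4|x - 4|}}{8}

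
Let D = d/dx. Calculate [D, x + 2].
1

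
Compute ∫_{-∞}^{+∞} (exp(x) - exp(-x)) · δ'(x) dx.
-2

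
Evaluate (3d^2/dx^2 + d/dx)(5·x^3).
15 x \left(x + 6\right)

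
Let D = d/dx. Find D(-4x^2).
- 8 x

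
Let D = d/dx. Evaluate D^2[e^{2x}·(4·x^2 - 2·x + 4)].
\left(16 x^{2} + 24 x + 16\right) e^{2 x}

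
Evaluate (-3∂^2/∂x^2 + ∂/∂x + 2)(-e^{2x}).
8 e^{2 x}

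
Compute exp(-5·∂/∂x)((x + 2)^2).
x^{2} - 6 x + 9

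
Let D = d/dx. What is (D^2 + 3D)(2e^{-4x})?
8 e^{- 4 x}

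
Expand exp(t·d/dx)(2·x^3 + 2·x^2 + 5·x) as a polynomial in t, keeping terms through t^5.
2 t^{3} + t^{2} \left(6 x + 2\right) + t \left(6 x^{2} + 4 x + 5\right) + 2 x^{3} + 2 x^{2} + 5 x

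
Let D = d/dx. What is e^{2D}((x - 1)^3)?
x^{3} + 3 x^{2} + 3 x + 1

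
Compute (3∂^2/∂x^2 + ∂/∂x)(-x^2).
- 2 x - 6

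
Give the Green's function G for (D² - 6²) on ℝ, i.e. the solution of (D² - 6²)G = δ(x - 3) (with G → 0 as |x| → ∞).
-\frac{e^{-6|x - 3|}}{12}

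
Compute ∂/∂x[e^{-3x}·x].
\left(1 - 3 x\right) e^{- 3 x}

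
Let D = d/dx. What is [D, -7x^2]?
- 14 x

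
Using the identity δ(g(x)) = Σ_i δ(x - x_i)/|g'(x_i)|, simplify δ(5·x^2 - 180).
\frac{\delta(x - 6) + \delta(x + 6)}{60}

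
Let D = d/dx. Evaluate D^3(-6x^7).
- 1260 x^{4}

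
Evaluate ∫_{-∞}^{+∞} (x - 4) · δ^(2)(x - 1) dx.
0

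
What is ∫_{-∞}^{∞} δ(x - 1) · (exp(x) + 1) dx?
1 + e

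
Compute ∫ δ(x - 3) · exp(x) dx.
e^{3}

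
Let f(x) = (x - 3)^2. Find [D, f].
2 x - 6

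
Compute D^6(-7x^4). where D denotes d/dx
0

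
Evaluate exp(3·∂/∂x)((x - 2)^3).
x^{3} + 3 x^{2} + 3 x + 1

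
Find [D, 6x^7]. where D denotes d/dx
42 x^{6}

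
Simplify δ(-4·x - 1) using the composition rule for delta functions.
\frac{\delta(x + 1/4)}{4}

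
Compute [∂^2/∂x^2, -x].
-2\frac{d}{dx}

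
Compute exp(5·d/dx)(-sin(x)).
- \sin{\left(x + 5 \right)}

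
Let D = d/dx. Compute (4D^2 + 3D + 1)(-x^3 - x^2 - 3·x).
- x^{3} - 10 x^{2} - 33 x - 17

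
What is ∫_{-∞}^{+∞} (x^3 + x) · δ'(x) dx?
-1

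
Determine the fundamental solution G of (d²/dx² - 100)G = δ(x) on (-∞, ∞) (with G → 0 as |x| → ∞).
-\frac{e^{-10|x|}}{20}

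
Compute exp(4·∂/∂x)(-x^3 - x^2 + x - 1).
- x^{3} - 13 x^{2} - 55 x - 77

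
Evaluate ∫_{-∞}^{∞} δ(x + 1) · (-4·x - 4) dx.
0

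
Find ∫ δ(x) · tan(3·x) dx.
0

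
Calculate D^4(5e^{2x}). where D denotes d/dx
80 e^{2 x}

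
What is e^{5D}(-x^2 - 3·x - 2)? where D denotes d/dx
- x^{2} - 13 x - 42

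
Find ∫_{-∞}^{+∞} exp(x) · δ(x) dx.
1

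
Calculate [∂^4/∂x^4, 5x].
20\frac{d^{3}}{dx^{3}}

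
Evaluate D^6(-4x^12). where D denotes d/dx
- 2661120 x^{6}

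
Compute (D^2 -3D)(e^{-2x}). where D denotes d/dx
10 e^{- 2 x}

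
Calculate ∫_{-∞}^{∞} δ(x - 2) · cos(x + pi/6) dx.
\cos{\left(\frac{\pi}{6} + 2 \right)}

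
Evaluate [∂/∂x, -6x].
-6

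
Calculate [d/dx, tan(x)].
\frac{1}{\cos^{2}{\left(x \right)}}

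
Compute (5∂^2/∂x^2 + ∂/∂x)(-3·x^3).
9 x \left(- x - 10\right)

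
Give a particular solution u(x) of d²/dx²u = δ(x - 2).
\frac{|x - 2|}{2}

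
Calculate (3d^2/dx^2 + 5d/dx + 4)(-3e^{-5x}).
- 162 e^{- 5 x}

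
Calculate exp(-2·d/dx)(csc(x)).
\csc{\left(x - 2 \right)}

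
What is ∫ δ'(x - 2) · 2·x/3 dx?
- \frac{2}{3}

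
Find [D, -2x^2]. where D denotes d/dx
- 4 x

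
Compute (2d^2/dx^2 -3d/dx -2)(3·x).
- 6 x - 9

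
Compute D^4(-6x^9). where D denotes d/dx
- 18144 x^{5}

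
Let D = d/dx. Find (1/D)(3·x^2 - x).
x^{3} - \frac{x^{2}}{2}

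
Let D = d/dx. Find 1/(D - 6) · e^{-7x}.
- \frac{e^{- 7 x}}{13}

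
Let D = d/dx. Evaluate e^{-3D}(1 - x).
4 - x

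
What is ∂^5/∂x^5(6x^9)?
90720 x^{4}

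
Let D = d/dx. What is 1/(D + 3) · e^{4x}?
\frac{e^{4 x}}{7}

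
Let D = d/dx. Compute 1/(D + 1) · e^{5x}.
\frac{e^{5 x}}{6}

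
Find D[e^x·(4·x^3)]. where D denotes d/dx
4 x^{2} \left(x + 3\right) e^{x}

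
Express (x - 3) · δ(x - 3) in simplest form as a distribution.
0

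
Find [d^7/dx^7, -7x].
-49\frac{d^{6}}{dx^{6}}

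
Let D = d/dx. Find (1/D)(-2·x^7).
- \frac{x^{8}}{4}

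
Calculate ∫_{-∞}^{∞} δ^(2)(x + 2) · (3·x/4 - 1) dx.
0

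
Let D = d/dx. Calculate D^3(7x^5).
420 x^{2}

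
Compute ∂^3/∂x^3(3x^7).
630 x^{4}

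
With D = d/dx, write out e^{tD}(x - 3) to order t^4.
t + x - 3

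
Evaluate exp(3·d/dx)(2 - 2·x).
- 2 x - 4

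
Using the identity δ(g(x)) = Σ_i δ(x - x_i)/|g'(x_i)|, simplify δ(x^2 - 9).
\frac{\delta(x - 3) + \delta(x + 3)}{6}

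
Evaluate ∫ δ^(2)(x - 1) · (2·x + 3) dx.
0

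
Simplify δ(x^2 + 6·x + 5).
\frac{\delta(x + 1) + \delta(x + 5)}{4}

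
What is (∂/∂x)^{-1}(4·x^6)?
\frac{4 x^{7}}{7}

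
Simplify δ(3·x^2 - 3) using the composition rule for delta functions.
\frac{\delta(x - 1) + \delta(x + 1)}{6}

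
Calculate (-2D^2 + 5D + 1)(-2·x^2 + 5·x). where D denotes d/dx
- 2 x^{2} - 15 x + 33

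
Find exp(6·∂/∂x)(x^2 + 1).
x^{2} + 12 x + 37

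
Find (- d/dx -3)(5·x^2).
5 x \left(- 3 x - 2\right)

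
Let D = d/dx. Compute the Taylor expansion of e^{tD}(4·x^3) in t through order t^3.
4 t^{3} + 12 t^{2} x + 12 t x^{2} + 4 x^{3}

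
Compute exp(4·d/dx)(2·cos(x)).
2 \cos{\left(x + 4 \right)}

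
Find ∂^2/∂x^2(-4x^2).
-8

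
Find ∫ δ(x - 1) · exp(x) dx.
e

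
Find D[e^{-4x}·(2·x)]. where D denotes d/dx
2 \left(1 - 4 x\right) e^{- 4 x}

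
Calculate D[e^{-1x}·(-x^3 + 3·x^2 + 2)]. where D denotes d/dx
\left(x^{3} - 6 x^{2} + 6 x - 2\right) e^{- x}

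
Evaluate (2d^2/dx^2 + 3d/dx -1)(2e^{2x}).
26 e^{2 x}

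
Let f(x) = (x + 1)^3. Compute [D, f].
3 \left(x + 1\right)^{2}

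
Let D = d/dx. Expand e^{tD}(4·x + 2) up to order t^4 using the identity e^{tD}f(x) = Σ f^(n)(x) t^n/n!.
4 t + 4 x + 2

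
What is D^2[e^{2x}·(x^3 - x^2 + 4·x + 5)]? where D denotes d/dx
\left(4 x^{3} + 8 x^{2} + 14 x + 34\right) e^{2 x}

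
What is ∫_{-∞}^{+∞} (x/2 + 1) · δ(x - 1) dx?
\frac{3}{2}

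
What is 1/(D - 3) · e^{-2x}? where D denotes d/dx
- \frac{e^{- 2 x}}{5}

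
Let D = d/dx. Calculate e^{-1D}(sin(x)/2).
\frac{\sin{\left(x - 1 \right)}}{2}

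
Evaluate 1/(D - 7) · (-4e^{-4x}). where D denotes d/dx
\frac{4 e^{- 4 x}}{11}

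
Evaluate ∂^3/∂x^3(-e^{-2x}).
8 e^{- 2 x}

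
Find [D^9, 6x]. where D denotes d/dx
54D^{8}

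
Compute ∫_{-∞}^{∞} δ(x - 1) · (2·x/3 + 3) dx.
\frac{11}{3}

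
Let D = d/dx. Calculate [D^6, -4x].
-24D^{5}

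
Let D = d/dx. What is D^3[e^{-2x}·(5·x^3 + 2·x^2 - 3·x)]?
2 \left(- 20 x^{3} + 82 x^{2} - 54 x - 15\right) e^{- 2 x}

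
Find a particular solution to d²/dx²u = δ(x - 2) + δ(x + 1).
\frac{|x - 2|}{2} + \frac{|x + 1|}{2}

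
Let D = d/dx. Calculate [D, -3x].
-3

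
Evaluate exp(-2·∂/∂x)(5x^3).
5 x^{3} - 30 x^{2} + 60 x - 40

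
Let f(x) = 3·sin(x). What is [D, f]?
3 \cos{\left(x \right)}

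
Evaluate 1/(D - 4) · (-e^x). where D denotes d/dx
\frac{e^{x}}{3}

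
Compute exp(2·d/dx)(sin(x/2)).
\sin{\left(\frac{x}{2} + 1 \right)}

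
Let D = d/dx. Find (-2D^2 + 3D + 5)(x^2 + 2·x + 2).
5 x^{2} + 16 x + 12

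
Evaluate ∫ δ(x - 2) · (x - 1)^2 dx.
1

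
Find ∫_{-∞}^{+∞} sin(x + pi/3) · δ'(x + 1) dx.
- \sin{\left(\frac{\pi}{6} + 1 \right)}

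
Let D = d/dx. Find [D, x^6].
6 x^{5}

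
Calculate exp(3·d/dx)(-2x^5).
- 2 x^{5} - 30 x^{4} - 180 x^{3} - 540 x^{2} - 810 x - 486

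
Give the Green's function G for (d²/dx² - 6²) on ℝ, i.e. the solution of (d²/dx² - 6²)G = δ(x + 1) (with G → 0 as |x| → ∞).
-\frac{e^{-6|x + 1|}}{12}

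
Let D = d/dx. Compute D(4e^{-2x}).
- 8 e^{- 2 x}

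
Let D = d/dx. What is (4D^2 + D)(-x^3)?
3 x \left(- x - 8\right)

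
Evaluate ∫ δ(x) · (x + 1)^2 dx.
1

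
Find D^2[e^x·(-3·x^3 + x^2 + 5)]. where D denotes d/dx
\left(- 3 x^{3} - 17 x^{2} - 14 x + 7\right) e^{x}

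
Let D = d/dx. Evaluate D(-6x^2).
- 12 x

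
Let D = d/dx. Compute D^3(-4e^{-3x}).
108 e^{- 3 x}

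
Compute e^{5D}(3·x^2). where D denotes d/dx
3 x^{2} + 30 x + 75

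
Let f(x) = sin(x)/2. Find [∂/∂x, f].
\frac{\cos{\left(x \right)}}{2}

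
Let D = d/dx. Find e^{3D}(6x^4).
6 x^{4} + 72 x^{3} + 324 x^{2} + 648 x + 486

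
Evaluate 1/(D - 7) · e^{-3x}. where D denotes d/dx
- \frac{e^{- 3 x}}{10}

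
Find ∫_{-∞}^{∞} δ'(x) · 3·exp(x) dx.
-3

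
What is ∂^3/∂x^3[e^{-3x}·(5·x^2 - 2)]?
9 \left(- 15 x^{2} + 30 x - 4\right) e^{- 3 x}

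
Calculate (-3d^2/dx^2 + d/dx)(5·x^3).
15 x \left(x - 6\right)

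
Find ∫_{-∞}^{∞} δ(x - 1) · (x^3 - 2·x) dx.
-1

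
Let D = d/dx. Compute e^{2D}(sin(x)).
\sin{\left(x + 2 \right)}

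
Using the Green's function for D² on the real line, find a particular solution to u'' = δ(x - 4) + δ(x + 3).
\frac{|x - 4|}{2} + \frac{|x + 3|}{2}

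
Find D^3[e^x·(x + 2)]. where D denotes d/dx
\left(x + 5\right) e^{x}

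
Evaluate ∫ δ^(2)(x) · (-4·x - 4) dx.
0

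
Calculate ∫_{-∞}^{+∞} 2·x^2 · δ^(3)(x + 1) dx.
0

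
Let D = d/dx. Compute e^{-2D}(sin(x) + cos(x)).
\sqrt{2} \cos{\left(- x + \frac{\pi}{4} + 2 \right)}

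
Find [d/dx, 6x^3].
18 x^{2}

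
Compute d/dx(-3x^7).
- 21 x^{6}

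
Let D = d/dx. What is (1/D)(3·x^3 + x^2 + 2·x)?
\frac{3 x^{4}}{4} + \frac{x^{3}}{3} + x^{2}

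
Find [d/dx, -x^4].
- 4 x^{3}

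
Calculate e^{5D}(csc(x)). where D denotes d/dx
\csc{\left(x + 5 \right)}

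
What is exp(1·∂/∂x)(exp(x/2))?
e^{\frac{x}{2} + \frac{1}{2}}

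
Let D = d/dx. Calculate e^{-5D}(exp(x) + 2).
e^{x - 5} + 2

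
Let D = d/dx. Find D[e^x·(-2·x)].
2 \left(- x - 1\right) e^{x}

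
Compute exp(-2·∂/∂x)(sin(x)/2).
\frac{\sin{\left(x - 2 \right)}}{2}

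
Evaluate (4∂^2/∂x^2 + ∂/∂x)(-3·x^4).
12 x^{2} \left(- x - 12\right)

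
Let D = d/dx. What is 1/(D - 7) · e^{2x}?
- \frac{e^{2 x}}{5}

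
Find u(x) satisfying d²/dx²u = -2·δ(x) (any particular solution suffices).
-|x|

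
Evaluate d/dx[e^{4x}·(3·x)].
\left(12 x + 3\right) e^{4 x}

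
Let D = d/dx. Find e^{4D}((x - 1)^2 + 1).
x^{2} + 6 x + 10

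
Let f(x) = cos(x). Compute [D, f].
- \sin{\left(x \right)}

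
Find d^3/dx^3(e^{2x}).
8 e^{2 x}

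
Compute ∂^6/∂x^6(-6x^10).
- 907200 x^{4}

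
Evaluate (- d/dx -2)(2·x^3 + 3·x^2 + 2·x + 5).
- 4 x^{3} - 12 x^{2} - 10 x - 12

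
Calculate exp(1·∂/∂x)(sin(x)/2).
\frac{\sin{\left(x + 1 \right)}}{2}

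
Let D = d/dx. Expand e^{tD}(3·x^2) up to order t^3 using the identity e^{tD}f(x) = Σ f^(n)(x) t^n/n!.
3 t^{2} + 6 t x + 3 x^{2}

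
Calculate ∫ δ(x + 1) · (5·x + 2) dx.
-3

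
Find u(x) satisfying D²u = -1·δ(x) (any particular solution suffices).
-\frac{|x|}{2}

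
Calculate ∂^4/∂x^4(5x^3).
0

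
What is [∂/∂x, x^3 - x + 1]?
3 x^{2} - 1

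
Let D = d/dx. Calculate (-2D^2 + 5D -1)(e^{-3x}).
- 34 e^{- 3 x}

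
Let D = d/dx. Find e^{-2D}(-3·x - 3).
3 - 3 x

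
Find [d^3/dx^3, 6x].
18\frac{d^{2}}{dx^{2}}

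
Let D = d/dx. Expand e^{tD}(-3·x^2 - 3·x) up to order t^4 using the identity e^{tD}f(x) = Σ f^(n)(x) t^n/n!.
- 3 t^{2} - 3 t \left(2 x + 1\right) - 3 x^{2} - 3 x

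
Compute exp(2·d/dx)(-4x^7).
- 4 x^{7} - 56 x^{6} - 336 x^{5} - 1120 x^{4} - 2240 x^{3} - 2688 x^{2} - 1792 x - 512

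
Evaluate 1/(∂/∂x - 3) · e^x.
- \frac{e^{x}}{2}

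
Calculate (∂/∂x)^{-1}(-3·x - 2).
- \frac{3 x^{2}}{2} - 2 x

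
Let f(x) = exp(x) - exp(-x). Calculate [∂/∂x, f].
2 \cosh{\left(x \right)}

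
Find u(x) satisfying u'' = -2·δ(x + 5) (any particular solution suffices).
-|x + 5|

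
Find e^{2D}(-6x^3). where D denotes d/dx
- 6 x^{3} - 36 x^{2} - 72 x - 48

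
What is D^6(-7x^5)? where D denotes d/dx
0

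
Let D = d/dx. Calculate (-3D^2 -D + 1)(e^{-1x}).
- e^{- x}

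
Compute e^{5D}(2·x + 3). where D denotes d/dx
2 x + 13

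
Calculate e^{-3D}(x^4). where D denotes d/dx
x^{4} - 12 x^{3} + 54 x^{2} - 108 x + 81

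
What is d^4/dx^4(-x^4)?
-24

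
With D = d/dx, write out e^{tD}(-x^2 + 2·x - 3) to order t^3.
- t^{2} - 2 t \left(x - 1\right) - x^{2} + 2 x - 3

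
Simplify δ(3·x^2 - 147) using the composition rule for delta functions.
\frac{\delta(x - 7) + \delta(x + 7)}{42}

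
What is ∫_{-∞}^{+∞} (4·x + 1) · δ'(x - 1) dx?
-4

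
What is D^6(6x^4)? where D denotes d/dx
0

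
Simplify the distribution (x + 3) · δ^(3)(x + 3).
-3\delta^{(2)}(x + 3)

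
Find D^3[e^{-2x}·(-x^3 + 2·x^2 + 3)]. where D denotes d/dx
2 \left(4 x^{3} - 26 x^{2} + 42 x - 27\right) e^{- 2 x}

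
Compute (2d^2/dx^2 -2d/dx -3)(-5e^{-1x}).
- 5 e^{- x}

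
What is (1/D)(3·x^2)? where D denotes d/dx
x^{3}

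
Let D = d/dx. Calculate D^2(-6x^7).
- 252 x^{5}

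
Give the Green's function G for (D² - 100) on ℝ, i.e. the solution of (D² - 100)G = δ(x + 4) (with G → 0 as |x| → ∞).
-\frac{e^{-10|x + 4|}}{20}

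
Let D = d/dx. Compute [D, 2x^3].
6 x^{2}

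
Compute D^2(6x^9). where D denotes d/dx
432 x^{7}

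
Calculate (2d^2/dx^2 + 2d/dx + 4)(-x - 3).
- 4 x - 14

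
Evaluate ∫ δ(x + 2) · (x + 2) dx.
0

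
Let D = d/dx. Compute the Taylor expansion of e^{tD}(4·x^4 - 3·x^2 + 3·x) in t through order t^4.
4 t^{4} + 16 t^{3} x + t^{2} \left(24 x^{2} - 3\right) + t \left(16 x^{3} - 6 x + 3\right) + 4 x^{4} - 3 x^{2} + 3 x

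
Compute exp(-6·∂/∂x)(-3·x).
18 - 3 x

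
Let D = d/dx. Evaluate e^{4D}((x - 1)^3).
x^{3} + 9 x^{2} + 27 x + 27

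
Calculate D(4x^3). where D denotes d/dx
12 x^{2}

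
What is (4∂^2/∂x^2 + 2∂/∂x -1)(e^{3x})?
41 e^{3 x}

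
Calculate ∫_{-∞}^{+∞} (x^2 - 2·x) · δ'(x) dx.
2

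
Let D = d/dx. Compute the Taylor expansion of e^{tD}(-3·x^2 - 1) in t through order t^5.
- 3 t^{2} - 6 t x - 3 x^{2} - 1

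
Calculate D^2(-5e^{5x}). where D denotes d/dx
- 125 e^{5 x}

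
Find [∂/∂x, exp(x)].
e^{x}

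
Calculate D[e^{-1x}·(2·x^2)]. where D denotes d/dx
2 x \left(2 - x\right) e^{- x}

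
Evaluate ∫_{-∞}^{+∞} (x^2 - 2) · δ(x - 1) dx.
-1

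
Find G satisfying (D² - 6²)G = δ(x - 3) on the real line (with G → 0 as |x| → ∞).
-\frac{e^{-6|x - 3|}}{12}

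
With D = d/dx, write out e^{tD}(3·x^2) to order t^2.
3 t^{2} + 6 t x + 3 x^{2}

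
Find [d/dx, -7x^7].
- 49 x^{6}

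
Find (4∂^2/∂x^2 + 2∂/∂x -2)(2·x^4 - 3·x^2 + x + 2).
- 4 x^{4} + 16 x^{3} + 102 x^{2} - 14 x - 26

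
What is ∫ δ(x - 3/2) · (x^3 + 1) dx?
\frac{35}{8}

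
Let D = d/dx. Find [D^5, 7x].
35D^{4}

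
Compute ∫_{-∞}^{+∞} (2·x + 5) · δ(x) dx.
5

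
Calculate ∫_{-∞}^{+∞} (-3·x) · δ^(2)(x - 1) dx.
0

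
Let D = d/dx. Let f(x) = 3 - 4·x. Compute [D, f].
-4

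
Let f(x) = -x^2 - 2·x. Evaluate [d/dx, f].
- 2 x - 2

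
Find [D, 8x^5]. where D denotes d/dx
40 x^{4}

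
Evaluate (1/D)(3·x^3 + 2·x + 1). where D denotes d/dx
\frac{3 x^{4}}{4} + x^{2} + x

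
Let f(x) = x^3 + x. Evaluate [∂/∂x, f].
3 x^{2} + 1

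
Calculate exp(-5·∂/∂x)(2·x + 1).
2 x - 9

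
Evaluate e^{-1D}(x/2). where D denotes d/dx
\frac{x}{2} - \frac{1}{2}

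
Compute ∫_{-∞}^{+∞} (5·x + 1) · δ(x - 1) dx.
6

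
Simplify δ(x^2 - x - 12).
\frac{\delta(x - 4) + \delta(x + 3)}{7}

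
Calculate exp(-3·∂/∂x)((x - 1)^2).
x^{2} - 8 x + 16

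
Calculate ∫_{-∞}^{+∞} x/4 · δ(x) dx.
0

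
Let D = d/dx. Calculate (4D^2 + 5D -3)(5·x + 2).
19 - 15 x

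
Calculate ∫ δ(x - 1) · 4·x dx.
4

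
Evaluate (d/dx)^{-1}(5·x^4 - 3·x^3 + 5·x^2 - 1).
x^{5} - \frac{3 x^{4}}{4} + \frac{5 x^{3}}{3} - x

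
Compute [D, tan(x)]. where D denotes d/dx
\frac{1}{\cos^{2}{\left(x \right)}}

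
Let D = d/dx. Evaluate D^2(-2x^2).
-4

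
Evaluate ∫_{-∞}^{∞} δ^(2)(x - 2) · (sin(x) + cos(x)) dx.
- \sin{\left(2 \right)} - \cos{\left(2 \right)}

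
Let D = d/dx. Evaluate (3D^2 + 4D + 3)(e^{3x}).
42 e^{3 x}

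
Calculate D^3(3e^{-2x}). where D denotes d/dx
- 24 e^{- 2 x}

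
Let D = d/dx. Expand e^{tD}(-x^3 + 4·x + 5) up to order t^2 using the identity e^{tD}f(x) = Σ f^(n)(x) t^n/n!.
- 3 t^{2} x - t \left(3 x^{2} - 4\right) - x^{3} + 4 x + 5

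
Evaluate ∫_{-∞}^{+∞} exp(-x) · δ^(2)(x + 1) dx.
e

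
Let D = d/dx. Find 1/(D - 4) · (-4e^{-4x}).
\frac{e^{- 4 x}}{2}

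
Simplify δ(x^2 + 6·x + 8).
\frac{\delta(x + 4) + \delta(x + 2)}{2}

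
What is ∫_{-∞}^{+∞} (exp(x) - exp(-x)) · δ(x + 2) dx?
- 2 \sinh{\left(2 \right)}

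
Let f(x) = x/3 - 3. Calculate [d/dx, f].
\frac{1}{3}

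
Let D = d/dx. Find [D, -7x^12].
- 84 x^{11}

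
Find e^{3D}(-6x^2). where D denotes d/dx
- 6 x^{2} - 36 x - 54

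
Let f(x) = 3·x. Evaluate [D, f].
3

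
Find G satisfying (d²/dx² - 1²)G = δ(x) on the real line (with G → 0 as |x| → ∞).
-\frac{e^{-|x|}}{2}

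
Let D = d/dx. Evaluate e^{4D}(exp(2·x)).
e^{2 x + 8}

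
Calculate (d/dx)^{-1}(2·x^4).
\frac{2 x^{5}}{5}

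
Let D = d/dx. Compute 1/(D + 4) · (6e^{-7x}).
- 2 e^{- 7 x}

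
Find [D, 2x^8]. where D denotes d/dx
16 x^{7}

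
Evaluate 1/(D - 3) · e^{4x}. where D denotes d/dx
e^{4 x}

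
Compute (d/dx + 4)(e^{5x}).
9 e^{5 x}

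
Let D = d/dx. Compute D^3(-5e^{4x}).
- 320 e^{4 x}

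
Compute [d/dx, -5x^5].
- 25 x^{4}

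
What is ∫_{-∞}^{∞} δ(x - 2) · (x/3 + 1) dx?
\frac{5}{3}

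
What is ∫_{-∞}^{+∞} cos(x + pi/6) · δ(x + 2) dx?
\sin{\left(\frac{\pi}{3} + 2 \right)}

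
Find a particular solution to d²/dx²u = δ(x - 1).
\frac{|x - 1|}{2}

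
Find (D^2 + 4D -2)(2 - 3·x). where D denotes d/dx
6 x - 16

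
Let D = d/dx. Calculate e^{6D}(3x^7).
3 x^{7} + 126 x^{6} + 2268 x^{5} + 22680 x^{4} + 136080 x^{3} + 489888 x^{2} + 979776 x + 839808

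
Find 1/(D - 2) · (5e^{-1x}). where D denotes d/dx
- \frac{5 e^{- x}}{3}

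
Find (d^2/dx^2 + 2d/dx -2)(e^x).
e^{x}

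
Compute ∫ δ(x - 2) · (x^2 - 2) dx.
2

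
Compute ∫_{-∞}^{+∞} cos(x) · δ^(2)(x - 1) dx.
- \cos{\left(1 \right)}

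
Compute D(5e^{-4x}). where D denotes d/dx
- 20 e^{- 4 x}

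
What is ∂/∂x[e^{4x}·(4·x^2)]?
8 x \left(2 x + 1\right) e^{4 x}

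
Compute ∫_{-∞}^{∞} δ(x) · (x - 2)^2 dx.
4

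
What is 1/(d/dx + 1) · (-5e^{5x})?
- \frac{5 e^{5 x}}{6}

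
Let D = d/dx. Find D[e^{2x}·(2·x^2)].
4 x \left(x + 1\right) e^{2 x}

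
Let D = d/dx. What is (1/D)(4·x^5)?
\frac{2 x^{6}}{3}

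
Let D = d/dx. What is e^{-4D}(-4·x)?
16 - 4 x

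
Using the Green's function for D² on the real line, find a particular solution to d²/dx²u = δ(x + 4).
\frac{|x + 4|}{2}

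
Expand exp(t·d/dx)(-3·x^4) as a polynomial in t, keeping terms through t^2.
3 x^{2} \left(- 6 t^{2} - 4 t x - x^{2}\right)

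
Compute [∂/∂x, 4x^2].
8 x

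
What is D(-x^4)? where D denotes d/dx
- 4 x^{3}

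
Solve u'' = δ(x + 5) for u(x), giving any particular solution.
\frac{|x + 5|}{2}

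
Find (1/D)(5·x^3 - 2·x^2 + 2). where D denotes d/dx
\frac{5 x^{4}}{4} - \frac{2 x^{3}}{3} + 2 x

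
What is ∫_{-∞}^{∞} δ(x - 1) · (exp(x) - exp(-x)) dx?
2 \sinh{\left(1 \right)}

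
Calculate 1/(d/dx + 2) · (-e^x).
- \frac{e^{x}}{3}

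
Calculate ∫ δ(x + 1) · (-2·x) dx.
2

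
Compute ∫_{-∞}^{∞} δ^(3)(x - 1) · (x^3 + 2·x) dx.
-6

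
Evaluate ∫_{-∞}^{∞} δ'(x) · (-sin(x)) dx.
1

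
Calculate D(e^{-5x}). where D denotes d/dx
- 5 e^{- 5 x}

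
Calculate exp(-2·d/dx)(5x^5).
5 x^{5} - 50 x^{4} + 200 x^{3} - 400 x^{2} + 400 x - 160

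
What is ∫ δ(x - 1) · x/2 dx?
\frac{1}{2}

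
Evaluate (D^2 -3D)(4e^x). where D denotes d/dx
- 8 e^{x}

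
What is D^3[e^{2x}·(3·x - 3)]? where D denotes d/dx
\left(24 x + 12\right) e^{2 x}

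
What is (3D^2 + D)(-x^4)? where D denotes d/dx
4 x^{2} \left(- x - 9\right)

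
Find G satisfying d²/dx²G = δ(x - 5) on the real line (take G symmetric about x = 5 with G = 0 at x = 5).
\frac{|x - 5|}{2}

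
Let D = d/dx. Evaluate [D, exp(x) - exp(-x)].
2 \cosh{\left(x \right)}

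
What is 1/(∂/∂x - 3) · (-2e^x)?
e^{x}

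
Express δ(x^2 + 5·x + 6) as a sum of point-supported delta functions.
\frac{\delta(x + 3) + \delta(x + 2)}{1}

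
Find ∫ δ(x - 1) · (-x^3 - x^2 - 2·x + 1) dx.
-3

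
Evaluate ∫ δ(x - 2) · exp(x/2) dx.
e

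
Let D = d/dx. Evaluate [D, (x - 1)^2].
2 x - 2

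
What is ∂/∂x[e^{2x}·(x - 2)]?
\left(2 x - 3\right) e^{2 x}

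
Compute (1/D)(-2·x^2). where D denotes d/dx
- \frac{2 x^{3}}{3}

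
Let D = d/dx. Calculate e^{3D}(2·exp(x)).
2 e^{x + 3}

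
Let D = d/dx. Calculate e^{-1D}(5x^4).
5 x^{4} - 20 x^{3} + 30 x^{2} - 20 x + 5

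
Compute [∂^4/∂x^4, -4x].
-16\frac{d^{3}}{dx^{3}}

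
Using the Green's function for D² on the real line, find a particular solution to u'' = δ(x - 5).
\frac{|x - 5|}{2}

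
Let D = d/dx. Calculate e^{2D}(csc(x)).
\csc{\left(x + 2 \right)}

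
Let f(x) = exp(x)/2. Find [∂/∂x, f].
\frac{e^{x}}{2}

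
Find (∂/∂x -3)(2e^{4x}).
2 e^{4 x}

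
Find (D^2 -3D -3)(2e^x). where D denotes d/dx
- 10 e^{x}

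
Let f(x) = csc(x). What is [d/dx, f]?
- \cot{\left(x \right)} \csc{\left(x \right)}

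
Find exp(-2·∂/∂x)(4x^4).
4 x^{4} - 32 x^{3} + 96 x^{2} - 128 x + 64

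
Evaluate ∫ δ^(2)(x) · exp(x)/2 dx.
\frac{1}{2}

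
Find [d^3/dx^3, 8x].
24\frac{d^{2}}{dx^{2}}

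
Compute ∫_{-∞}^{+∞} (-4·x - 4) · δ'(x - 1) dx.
4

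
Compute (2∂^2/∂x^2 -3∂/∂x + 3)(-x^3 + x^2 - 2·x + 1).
- 3 x^{3} + 12 x^{2} - 24 x + 13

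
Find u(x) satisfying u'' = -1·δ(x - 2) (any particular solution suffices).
-\frac{|x - 2|}{2}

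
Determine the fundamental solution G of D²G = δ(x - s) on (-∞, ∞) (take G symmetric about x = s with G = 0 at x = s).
\frac{|x - s|}{2}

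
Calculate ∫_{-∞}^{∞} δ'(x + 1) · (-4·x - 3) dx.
4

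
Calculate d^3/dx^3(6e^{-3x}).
- 162 e^{- 3 x}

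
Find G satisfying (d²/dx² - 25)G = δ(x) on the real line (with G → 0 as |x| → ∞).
-\frac{e^{-5|x|}}{10}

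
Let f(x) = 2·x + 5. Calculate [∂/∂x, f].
2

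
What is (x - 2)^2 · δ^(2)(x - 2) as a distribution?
2\delta(x - 2)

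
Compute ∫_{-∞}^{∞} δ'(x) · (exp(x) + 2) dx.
-1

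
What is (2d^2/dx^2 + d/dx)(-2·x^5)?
10 x^{3} \left(- x - 8\right)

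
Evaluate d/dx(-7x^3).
- 21 x^{2}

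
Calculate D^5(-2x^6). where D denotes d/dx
- 1440 x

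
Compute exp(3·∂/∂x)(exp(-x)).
e^{- x - 3}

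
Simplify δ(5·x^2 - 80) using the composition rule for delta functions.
\frac{\delta(x - 4) + \delta(x + 4)}{40}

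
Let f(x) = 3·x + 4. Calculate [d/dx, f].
3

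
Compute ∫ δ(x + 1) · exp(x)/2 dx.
\frac{1}{2 e}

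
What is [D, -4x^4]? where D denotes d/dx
- 16 x^{3}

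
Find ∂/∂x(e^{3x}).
3 e^{3 x}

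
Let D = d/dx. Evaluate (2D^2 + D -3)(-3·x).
9 x - 3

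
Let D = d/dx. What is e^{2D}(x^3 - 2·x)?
x^{3} + 6 x^{2} + 10 x + 4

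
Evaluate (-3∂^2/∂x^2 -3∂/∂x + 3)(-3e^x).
9 e^{x}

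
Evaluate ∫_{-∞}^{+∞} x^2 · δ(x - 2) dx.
4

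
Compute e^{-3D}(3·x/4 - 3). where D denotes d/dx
\frac{3 x}{4} - \frac{21}{4}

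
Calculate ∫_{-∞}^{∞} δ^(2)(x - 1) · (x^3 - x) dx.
6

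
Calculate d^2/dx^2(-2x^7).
- 84 x^{5}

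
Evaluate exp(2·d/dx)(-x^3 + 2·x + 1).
- x^{3} - 6 x^{2} - 10 x - 3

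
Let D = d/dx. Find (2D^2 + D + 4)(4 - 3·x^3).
- 12 x^{3} - 9 x^{2} - 36 x + 16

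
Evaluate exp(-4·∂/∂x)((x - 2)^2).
x^{2} - 12 x + 36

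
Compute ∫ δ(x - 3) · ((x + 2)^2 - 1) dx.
24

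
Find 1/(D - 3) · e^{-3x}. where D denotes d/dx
- \frac{e^{- 3 x}}{6}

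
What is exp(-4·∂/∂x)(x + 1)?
x - 3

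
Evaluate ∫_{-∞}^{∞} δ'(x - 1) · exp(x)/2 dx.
- \frac{e}{2}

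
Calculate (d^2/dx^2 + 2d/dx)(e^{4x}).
24 e^{4 x}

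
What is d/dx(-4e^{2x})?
- 8 e^{2 x}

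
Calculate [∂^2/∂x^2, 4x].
8\frac{d}{dx}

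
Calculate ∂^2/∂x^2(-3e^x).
- 3 e^{x}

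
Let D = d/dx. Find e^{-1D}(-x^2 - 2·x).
1 - x^{2}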